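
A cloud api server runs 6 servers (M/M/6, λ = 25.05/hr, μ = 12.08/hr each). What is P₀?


a = λ/μ = 25.05/12.08 = 2.0737; ρ = a/c = 0.3456
Σ_{k=0}^{5} a^k/k! (terms k=0..5) = 1.00000 + 2.07368 + 2.15007 + 1.48618 + 0.77046 + 0.31954 = 7.79992
Tail: a^6/(6!(1−ρ)) = 79.51421/(720·0.6544) = 0.16876
P₀ = 1/(7.79992 + 0.16876) = 1/7.96868 = 0.125491

Final: 0.125491


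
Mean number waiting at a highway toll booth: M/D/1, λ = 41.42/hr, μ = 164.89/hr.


ρ = 41.42/164.89 = 0.2512
M/D/1: Lq = ρ²/(2(1−ρ)) = 0.06310/(2·0.7488) = 0.04213

Final: 0.04213


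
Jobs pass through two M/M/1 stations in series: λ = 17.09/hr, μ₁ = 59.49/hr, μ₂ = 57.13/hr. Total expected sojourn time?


Each node sees arrival rate λ = 17.09/hr (tandem ⇒ throughput preserved).
W₁ = 1/(μ₁−λ) = 1/(59.49−17.09) = 0.02358 hr
W₂ = 1/(μ₂−λ) = 1/(57.13−17.09) = 0.02498 hr
W_total = W₁ + W₂ = 0.02358 + 0.02498 = 0.04856 hr

Final: 0.04856 hr


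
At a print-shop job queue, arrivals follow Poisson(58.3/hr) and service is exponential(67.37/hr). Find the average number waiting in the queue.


ρ = 58.3/67.37 = 0.8654
Lq = ρ²/(1−ρ) = 0.7489/0.1346 = 5.5624

Final: 5.5624


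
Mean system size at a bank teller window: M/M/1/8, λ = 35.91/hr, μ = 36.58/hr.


ρ = 35.91/36.58 = 0.9817
L = ρ[1 − (K+1)ρ^K + Kρ^(K+1)] / [(1−ρ)(1−ρ^(K+1))]
Numerator: 0.9817·(1 − 9·0.862529 + 8·0.846731) = 0.010883
Denominator: (0.01832)·(0.153269) = 0.002807
L = 0.010883/0.002807 = 3.8768

Final: 3.8768


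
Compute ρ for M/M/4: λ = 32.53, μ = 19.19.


ρ = λ/(cμ) = 32.53/(4·19.19) = 32.53/76.76 = 0.4238

Final: 0.4238


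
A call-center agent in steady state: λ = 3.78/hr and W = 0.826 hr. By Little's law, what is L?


L = λW = 3.78·0.826 = 3.1223

Final: 3.1223


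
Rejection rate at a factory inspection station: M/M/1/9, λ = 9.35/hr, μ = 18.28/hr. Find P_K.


ρ = λ/μ = 9.35/18.28 = 0.5115
P_K = (1−ρ)ρ^K/(1−ρ^(K+1)) = (0.4885·0.002396)/(1 − 0.001226)
= 0.001171/0.998774 = 0.001172

Final: 0.001172


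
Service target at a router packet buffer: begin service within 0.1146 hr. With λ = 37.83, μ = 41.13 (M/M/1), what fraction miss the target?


ρ = 37.83/41.13 = 0.9198
P(Wq > t) = ρ·e^{−(μ−λ)t} = 0.9198·e^{−0.3782}
= 0.9198·0.685107 = 0.630139

Final: 0.630139


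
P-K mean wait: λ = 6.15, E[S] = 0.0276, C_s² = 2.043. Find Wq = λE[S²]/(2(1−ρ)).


ρ = λ·E[S] = 6.15·0.0276 = 0.1697
E[S²] = E[S]²(1+C_s²) = 0.0276²·(1+2.043) = 0.002318
Wq = λ·E[S²]/(2(1−ρ)) = 6.15·0.002318/(2·0.8303) = 0.008585 hr

Final: 0.008585 hr


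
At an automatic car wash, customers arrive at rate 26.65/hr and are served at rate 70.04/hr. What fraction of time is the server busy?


ρ = λ/μ = 26.65/70.04 = 0.3805

Final: 0.3805


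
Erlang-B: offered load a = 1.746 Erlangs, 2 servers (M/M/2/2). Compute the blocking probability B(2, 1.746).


B(c,a) = (a^c/c!) / Σ_{k=0}^{c} a^k/k!
a^2/2! = 1.524258
Σ terms (k=0..2): 1.00000 + 1.74600 + 1.52426 = 4.270258
B = 1.524258/4.270258 = 0.356948

Final: 0.356948


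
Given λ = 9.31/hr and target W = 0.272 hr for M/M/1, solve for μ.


W = 1/(μ−λ) ⇒ μ − λ = 1/W = 1/0.272 = 3.6765
μ = λ + 1/W = 9.31 + 3.6765 = 12.9865 per hr

Final: 12.9865 /hr


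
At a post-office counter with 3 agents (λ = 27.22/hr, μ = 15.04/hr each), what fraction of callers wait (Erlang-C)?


a = λ/μ = 1.8098; ρ = a/3 = 0.6033
P₀ = 0.144132 (from M/M/c formula)
C(c,a) = [a^c/(c!(1−ρ))]·P₀ = [5.92817/(6·0.3967)]·0.144132
= 2.49049·0.144132 = 0.358959

Final: 0.358959


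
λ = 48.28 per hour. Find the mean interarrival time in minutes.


Mean interarrival time = 1/λ = 1/48.28 hour = 0.02071 hour
In minutes: 0.02071 × 60 = 1.2428 min

Final: 1.2428 min


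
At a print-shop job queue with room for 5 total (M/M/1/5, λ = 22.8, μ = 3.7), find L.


ρ = 22.8/3.7 = 6.1622
L = ρ[1 − (K+1)ρ^K + Kρ^(K+1)] / [(1−ρ)(1−ρ^(K+1))]
Numerator: 6.1622·(1 − 6·8885.167404 + 5·54751.842378) = 1358443.764958
Denominator: (-5.1622)·(-54750.842378) = 282632.726873
L = 1358443.764958/282632.726873 = 4.8064

Final: 4.8064


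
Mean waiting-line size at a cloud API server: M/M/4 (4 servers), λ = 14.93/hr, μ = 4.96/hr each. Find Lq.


a = λ/μ = 3.0101; ρ = a/4 = 0.7525
P₀ = 0.037164
Lq = P₀·a^c·ρ / (c!·(1−ρ)²) = 0.037164·82.09421·0.7525/(24·0.06125)
= 1.56194

Final: 1.56194


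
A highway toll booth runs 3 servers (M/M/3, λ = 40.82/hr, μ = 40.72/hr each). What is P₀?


a = λ/μ = 40.82/40.72 = 1.0025; ρ = a/c = 0.3342
Σ_{k=0}^{2} a^k/k! (terms k=0..2) = 1.00000 + 1.00246 + 0.50246 = 2.50491
Tail: a^3/(3!(1−ρ)) = 1.00739/(6·0.6658) = 0.25216
P₀ = 1/(2.50491 + 0.25216) = 1/2.75707 = 0.362704

Final: 0.362704


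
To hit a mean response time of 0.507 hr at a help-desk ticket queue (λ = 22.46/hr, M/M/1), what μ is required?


W = 1/(μ−λ) ⇒ μ − λ = 1/W = 1/0.507 = 1.9724
μ = λ + 1/W = 22.46 + 1.9724 = 24.4324 per hr

Final: 24.4324 /hr


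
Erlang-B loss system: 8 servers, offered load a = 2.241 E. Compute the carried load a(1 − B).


B(8,2.241) = 0.001679 (Erlang-B)
Carried load = a(1 − B) = 2.241·(1 − 0.001679) = 2.241·0.998321 = 2.2372 E

Final: 2.2372 Erlangs


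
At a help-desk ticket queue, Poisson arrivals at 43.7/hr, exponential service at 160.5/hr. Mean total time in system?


W = 1/(μ−λ) = 1/(160.5 − 43.7) = 1/116.80 = 0.008562 hr

Final: 0.008562 hr


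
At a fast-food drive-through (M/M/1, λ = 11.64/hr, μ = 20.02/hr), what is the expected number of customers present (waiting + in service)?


ρ = λ/μ = 11.64/20.02 = 0.5814
L = ρ/(1−ρ) = 0.5814/(1 − 0.5814) = 0.5814/0.4186 = 1.3890

Final: 1.3890


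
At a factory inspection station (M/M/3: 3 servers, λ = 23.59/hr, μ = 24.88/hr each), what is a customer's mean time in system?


a = 0.9482; ρ = 0.3161; P₀ = 0.383825
Lq = P₀·a^c·ρ/(c!(1−ρ)²) = 0.03684
Wq = Lq/λ = 0.03684/23.59 = 0.001562 hr
W = Wq + 1/μ = 0.001562 + 0.04019 = 0.04175 hr

Final: 0.04175 hr


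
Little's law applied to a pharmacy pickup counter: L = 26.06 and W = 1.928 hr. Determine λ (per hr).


λ = L/W = 26.06/1.928 = 13.5166 /hr

Final: 13.5166 /hr


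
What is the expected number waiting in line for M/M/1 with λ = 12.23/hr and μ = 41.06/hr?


ρ = 12.23/41.06 = 0.2979
Lq = ρ²/(1−ρ) = 0.08872/0.7021 = 0.1264

Final: 0.1264


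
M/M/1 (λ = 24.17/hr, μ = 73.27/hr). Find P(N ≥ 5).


ρ = 24.17/73.27 = 0.3299
P(N ≥ n) = ρ^n = 0.3299^5 = 0.003906

Final: 0.003906


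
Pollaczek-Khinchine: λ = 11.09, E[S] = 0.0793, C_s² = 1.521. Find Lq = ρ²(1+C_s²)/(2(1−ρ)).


ρ = λ·E[S] = 11.09·0.0793 = 0.8794
Lq = ρ²(1+C_s²)/(2(1−ρ)) = 0.7734·(1+1.521)/(2·0.1206)
= 0.7734·2.5210/0.2411 = 8.08608

Final: 8.08608


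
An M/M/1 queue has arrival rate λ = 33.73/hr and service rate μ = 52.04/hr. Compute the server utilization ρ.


ρ = λ/μ = 33.73/52.04 = 0.6482

Final: 0.6482


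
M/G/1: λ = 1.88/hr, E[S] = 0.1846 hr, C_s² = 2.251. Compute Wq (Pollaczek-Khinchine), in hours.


ρ = λ·E[S] = 1.88·0.1846 = 0.3470
E[S²] = E[S]²(1+C_s²) = 0.1846²·(1+2.251) = 0.110785
Wq = λ·E[S²]/(2(1−ρ)) = 1.88·0.110785/(2·0.6530) = 0.15949 hr

Final: 0.15949 hr


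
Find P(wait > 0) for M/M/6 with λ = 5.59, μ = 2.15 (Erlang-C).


a = λ/μ = 2.6000; ρ = a/6 = 0.4333
P₀ = 0.073743 (from M/M/c formula)
C(c,a) = [a^c/(c!(1−ρ))]·P₀ = [308.91578/(720·0.5667)]·0.073743
= 0.75715·0.073743 = 0.055834

Final: 0.055834


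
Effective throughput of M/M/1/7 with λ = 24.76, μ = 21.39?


ρ = 1.1576; P_K = (1−ρ)ρ^7/(1−ρ^8) = 0.197321
λ_eff = λ(1 − P_K) = 24.76·(1 − 0.197321) = 24.76·0.802679 = 19.8743 /hr

Final: 19.8743 /hr


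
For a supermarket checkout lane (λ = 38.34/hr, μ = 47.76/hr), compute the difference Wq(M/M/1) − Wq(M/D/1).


ρ = 38.34/47.76 = 0.8028
Wq(M/M/1) = ρ/(μ−λ) = 0.8028/9.42 = 0.08522 hr
Wq(M/D/1) = ρ/(2(μ−λ)) = 0.04261 hr
Savings = 0.08522 − 0.04261 = 0.04261 hr

Final: 0.04261 hr


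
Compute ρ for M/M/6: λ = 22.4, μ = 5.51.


ρ = λ/(cμ) = 22.4/(6·5.51) = 22.4/33.06 = 0.6776

Final: 0.6776


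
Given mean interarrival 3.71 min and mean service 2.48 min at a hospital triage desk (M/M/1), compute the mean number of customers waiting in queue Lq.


λ = 60/3.71 = 16.1725 /hr
μ = 60/2.48 = 24.1935 /hr
ρ = λ/μ = 16.1725/24.1935 = 0.6685
Lq = ρ²/(1−ρ) = 0.4468/0.3315 = 1.3478

Final: 1.3478


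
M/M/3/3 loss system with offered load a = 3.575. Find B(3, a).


B(c,a) = (a^c/c!) / Σ_{k=0}^{c} a^k/k!
a^3/3! = 7.615122
Σ terms (k=0..3): 1.00000 + 3.57500 + 6.39031 + 7.61512 = 18.580435
B = 7.615122/18.580435 = 0.409846

Final: 0.409846


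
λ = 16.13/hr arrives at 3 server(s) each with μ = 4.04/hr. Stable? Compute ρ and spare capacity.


Total capacity cμ = 3·4.04 = 12.12/hr
ρ = λ/(cμ) = 16.13/12.12 = 1.3309
Stable ⇔ ρ < 1: NO
Spare capacity = cμ − λ = 12.12 − 16.13 = -4.01/hr

Final: ρ = 1.3309; unstable; margin = -4.01/hr


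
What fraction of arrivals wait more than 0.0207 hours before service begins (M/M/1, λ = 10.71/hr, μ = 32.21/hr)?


ρ = 10.71/32.21 = 0.3325
P(Wq > t) = ρ·e^{−(μ−λ)t} = 0.3325·e^{−0.4451}
= 0.3325·0.640792 = 0.213067

Final: 0.213067


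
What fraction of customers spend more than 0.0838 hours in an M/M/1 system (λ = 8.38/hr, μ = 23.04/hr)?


W ~ Exponential(μ−λ) for M/M/1.
μ − λ = 23.04 − 8.38 = 14.6600
P(W > t) = e^{−(μ−λ)t} = e^{−1.2285} = 0.292729

Final: 0.292729


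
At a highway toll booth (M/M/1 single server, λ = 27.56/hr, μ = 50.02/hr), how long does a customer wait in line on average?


ρ = 27.56/50.02 = 0.5510
Wq = ρ/(μ−λ) = 0.5510/(50.02 − 27.56) = 0.5510/22.46 = 0.02453 hr

Final: 0.02453 hr


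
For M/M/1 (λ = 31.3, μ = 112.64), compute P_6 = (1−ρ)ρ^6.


ρ = 31.3/112.64 = 0.2779
P_n = (1−ρ)·ρ^n = (1 − 0.2779)·0.2779^6 = 0.7221·0.0004604 = 0.0003324

Final: 0.0003324


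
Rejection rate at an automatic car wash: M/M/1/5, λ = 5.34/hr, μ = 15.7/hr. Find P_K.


ρ = λ/μ = 5.34/15.7 = 0.3401
P_K = (1−ρ)ρ^K/(1−ρ^(K+1)) = (0.6599·0.004552)/(1 − 0.001548)
= 0.003004/0.998452 = 0.003008

Final: 0.003008


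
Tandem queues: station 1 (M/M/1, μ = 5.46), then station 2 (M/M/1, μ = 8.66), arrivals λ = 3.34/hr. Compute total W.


Each node sees arrival rate λ = 3.34/hr (tandem ⇒ throughput preserved).
W₁ = 1/(μ₁−λ) = 1/(5.46−3.34) = 0.47170 hr
W₂ = 1/(μ₂−λ) = 1/(8.66−3.34) = 0.18797 hr
W_total = W₁ + W₂ = 0.47170 + 0.18797 = 0.65967 hr

Final: 0.65967 hr


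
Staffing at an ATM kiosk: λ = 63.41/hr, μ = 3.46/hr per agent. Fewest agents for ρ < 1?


Stability requires cμ > λ ⇔ c > λ/μ.
λ/μ = 63.41/3.46 = 18.3266
Minimum integer c = ⌊18.3266⌋ + 1 = 19
Check: 19·3.46 = 65.74 > 63.41, while 18·3.46 = 62.28 ≤ 63.41

Final: 19 servers


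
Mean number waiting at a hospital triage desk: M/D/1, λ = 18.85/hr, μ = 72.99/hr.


ρ = 18.85/72.99 = 0.2583
M/D/1: Lq = ρ²/(2(1−ρ)) = 0.06670/(2·0.7417) = 0.04496

Final: 0.04496


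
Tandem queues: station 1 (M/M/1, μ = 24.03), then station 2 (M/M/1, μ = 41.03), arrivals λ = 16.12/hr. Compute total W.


Each node sees arrival rate λ = 16.12/hr (tandem ⇒ throughput preserved).
W₁ = 1/(μ₁−λ) = 1/(24.03−16.12) = 0.12642 hr
W₂ = 1/(μ₂−λ) = 1/(41.03−16.12) = 0.04014 hr
W_total = W₁ + W₂ = 0.12642 + 0.04014 = 0.16657 hr

Final: 0.16657 hr


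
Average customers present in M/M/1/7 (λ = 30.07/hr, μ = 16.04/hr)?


ρ = 30.07/16.04 = 1.8747
L = ρ[1 − (K+1)ρ^K + Kρ^(K+1)] / [(1−ρ)(1−ρ^(K+1))]
Numerator: 1.8747·(1 − 8·81.377332 + 7·152.557131) = 783.397099
Denominator: (-0.8747)·(-151.557131) = 132.565246
L = 783.397099/132.565246 = 5.9095

Final: 5.9095


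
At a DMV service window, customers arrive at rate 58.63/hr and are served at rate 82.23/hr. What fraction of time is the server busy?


ρ = λ/μ = 58.63/82.23 = 0.7130

Final: 0.7130


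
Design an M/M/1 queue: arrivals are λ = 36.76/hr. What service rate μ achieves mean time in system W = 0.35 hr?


W = 1/(μ−λ) ⇒ μ − λ = 1/W = 1/0.35 = 2.8571
μ = λ + 1/W = 36.76 + 2.8571 = 39.6171 per hr

Final: 39.6171 /hr


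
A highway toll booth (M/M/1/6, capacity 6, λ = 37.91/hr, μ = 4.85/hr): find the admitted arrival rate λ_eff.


ρ = 7.8165; P_K = (1−ρ)ρ^6/(1−ρ^7) = 0.872066
λ_eff = λ(1 − P_K) = 37.91·(1 − 0.872066) = 37.91·0.127934 = 4.8500 /hr

Final: 4.8500 /hr


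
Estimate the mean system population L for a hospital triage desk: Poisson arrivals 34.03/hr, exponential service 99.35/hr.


ρ = λ/μ = 34.03/99.35 = 0.3425
L = ρ/(1−ρ) = 0.3425/(1 − 0.3425) = 0.3425/0.6575 = 0.5210

Final: 0.5210


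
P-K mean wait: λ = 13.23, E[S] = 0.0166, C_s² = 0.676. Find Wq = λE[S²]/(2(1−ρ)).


ρ = λ·E[S] = 13.23·0.0166 = 0.2196
E[S²] = E[S]²(1+C_s²) = 0.0166²·(1+0.676) = 0.0004618
Wq = λ·E[S²]/(2(1−ρ)) = 13.23·0.0004618/(2·0.7804) = 0.003915 hr

Final: 0.003915 hr


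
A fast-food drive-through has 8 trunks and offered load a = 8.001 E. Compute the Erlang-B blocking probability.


B(c,a) = (a^c/c!) / Σ_{k=0}^{c} a^k/k!
a^8/8! = 416.517871
Σ terms (k=0..8): 1.00000 + 8.00100 + 32.00800 + 85.36534 + 170.75202 + 273.23738 + 364.36204 + 416.46581 + 416.51787 = 1767.709454
B = 416.517871/1767.709454 = 0.235626

Final: 0.235626


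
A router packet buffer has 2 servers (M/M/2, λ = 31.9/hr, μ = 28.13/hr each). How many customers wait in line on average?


a = λ/μ = 1.1340; ρ = a/2 = 0.5670
P₀ = 0.276316
Lq = P₀·a^c·ρ / (c!·(1−ρ)²) = 0.276316·1.28600·0.5670/(2·0.18748)
= 0.53735

Final: 0.53735


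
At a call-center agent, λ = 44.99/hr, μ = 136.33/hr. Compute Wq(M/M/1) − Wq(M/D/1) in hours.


ρ = 44.99/136.33 = 0.3300
Wq(M/M/1) = ρ/(μ−λ) = 0.3300/91.34 = 0.003613 hr
Wq(M/D/1) = ρ/(2(μ−λ)) = 0.001806 hr
Savings = 0.003613 − 0.001806 = 0.001806 hr

Final: 0.001806 hr


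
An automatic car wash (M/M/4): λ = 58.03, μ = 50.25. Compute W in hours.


a = 1.1548; ρ = 0.2887; P₀ = 0.314218
Lq = P₀·a^c·ρ/(c!(1−ρ)²) = 0.01329
Wq = Lq/λ = 0.01329/58.03 = 0.0002290 hr
W = Wq + 1/μ = 0.0002290 + 0.01990 = 0.02013 hr

Final: 0.02013 hr


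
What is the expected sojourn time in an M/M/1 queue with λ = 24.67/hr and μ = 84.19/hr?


W = 1/(μ−λ) = 1/(84.19 − 24.67) = 1/59.52 = 0.01680 hr

Final: 0.01680 hr


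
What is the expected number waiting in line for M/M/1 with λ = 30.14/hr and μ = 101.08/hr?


ρ = 30.14/101.08 = 0.2982
Lq = ρ²/(1−ρ) = 0.08891/0.7018 = 0.1267

Final: 0.1267


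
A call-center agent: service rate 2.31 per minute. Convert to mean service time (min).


Mean service time = 1/μ = 1/2.31 minute = 0.43290 minute
In minutes: 0.43290 × 1 = 0.4329 min

Final: 0.4329 min


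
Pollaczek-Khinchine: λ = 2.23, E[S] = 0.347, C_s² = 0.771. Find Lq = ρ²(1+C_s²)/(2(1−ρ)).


ρ = λ·E[S] = 2.23·0.347 = 0.7738
Lq = ρ²(1+C_s²)/(2(1−ρ)) = 0.5988·(1+0.771)/(2·0.2262)
= 0.5988·1.7710/0.4524 = 2.34414

Final: 2.34414


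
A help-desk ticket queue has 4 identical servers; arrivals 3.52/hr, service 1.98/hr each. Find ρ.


ρ = λ/(cμ) = 3.52/(4·1.98) = 3.52/7.92 = 0.4444

Final: 0.4444


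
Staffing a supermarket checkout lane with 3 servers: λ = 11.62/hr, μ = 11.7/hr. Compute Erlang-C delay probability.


a = λ/μ = 0.9932; ρ = a/3 = 0.3311
P₀ = 0.366244 (from M/M/c formula)
C(c,a) = [a^c/(c!(1−ρ))]·P₀ = [0.97963/(6·0.6689)]·0.366244
= 0.24407·0.366244 = 0.089390

Final: 0.089390


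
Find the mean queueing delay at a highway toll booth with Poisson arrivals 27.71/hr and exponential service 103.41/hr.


ρ = 27.71/103.41 = 0.2680
Wq = ρ/(μ−λ) = 0.2680/(103.41 − 27.71) = 0.2680/75.70 = 0.003540 hr

Final: 0.003540 hr


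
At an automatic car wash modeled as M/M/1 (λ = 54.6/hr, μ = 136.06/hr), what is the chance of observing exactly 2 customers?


ρ = 54.6/136.06 = 0.4013
P_n = (1−ρ)·ρ^n = (1 − 0.4013)·0.4013^2 = 0.5987·0.161037 = 0.096414

Final: 0.096414


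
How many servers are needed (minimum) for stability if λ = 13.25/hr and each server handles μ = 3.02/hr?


Stability requires cμ > λ ⇔ c > λ/μ.
λ/μ = 13.25/3.02 = 4.3874
Minimum integer c = ⌊4.3874⌋ + 1 = 5
Check: 5·3.02 = 15.10 > 13.25, while 4·3.02 = 12.08 ≤ 13.25

Final: 5 servers


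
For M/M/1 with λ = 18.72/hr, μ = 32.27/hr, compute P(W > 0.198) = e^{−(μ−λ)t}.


W ~ Exponential(μ−λ) for M/M/1.
μ − λ = 32.27 − 18.72 = 13.5500
P(W > t) = e^{−(μ−λ)t} = e^{−2.6829} = 0.068365

Final: 0.068365


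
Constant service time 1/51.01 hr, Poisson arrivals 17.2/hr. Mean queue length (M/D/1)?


ρ = 17.2/51.01 = 0.3372
M/D/1: Lq = ρ²/(2(1−ρ)) = 0.1137/(2·0.6628) = 0.08577

Final: 0.08577


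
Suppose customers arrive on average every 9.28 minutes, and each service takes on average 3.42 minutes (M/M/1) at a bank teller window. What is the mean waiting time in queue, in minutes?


λ = 60/9.28 = 6.4655 /hr
μ = 60/3.42 = 17.5439 /hr
ρ = λ/μ = 6.4655/17.5439 = 0.3685
Wq = ρ/(μ−λ) = 0.3685/(17.5439−6.4655) = 0.03327 hr
In minutes: 0.03327·60 = 1.996 min

Final: 1.996 min


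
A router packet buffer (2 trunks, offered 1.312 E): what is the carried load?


B(2,1.312) = 0.271277 (Erlang-B)
Carried load = a(1 − B) = 1.312·(1 − 0.271277) = 1.312·0.728723 = 0.9561 E

Final: 0.9561 Erlangs


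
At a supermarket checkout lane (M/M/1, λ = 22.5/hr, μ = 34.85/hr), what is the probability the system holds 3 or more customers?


ρ = 22.5/34.85 = 0.6456
P(N ≥ n) = ρ^n = 0.6456^3 = 0.269116

Final: 0.269116


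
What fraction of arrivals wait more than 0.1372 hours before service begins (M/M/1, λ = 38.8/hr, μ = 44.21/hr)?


ρ = 38.8/44.21 = 0.8776
P(Wq > t) = ρ·e^{−(μ−λ)t} = 0.8776·e^{−0.7423}
= 0.8776·0.476041 = 0.417787

Final: 0.417787


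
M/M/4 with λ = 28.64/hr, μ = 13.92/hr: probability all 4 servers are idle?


a = λ/μ = 28.64/13.92 = 2.0575; ρ = a/c = 0.5144
Σ_{k=0}^{3} a^k/k! (terms k=0..3) = 1.00000 + 2.05747 + 2.11659 + 1.45161 = 6.62568
Tail: a^4/(4!(1−ρ)) = 17.91988/(24·0.4856) = 1.53750
P₀ = 1/(6.62568 + 1.53750) = 1/8.16318 = 0.122501

Final: 0.122501


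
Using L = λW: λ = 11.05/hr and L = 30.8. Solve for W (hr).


W = L/λ = 30.8/11.05 = 2.7873 hr

Final: 2.7873 hr


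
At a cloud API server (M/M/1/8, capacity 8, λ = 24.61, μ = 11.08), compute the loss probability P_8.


ρ = λ/μ = 24.61/11.08 = 2.2211
P_K = (1−ρ)ρ^K/(1−ρ^(K+1)) = (-1.2211·592.345136)/(1 − 1315.669115)
= -723.323979/-1314.669115 = 0.550195

Final: 0.550195


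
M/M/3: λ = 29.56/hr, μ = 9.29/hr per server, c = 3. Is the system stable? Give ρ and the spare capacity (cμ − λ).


Total capacity cμ = 3·9.29 = 27.87/hr
ρ = λ/(cμ) = 29.56/27.87 = 1.0606
Stable ⇔ ρ < 1: NO
Spare capacity = cμ − λ = 27.87 − 29.56 = -1.69/hr

Final: ρ = 1.0606; unstable; margin = -1.69/hr


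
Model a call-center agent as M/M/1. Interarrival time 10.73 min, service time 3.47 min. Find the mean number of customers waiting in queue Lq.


λ = 60/10.73 = 5.5918 /hr
μ = 60/3.47 = 17.2911 /hr
ρ = λ/μ = 5.5918/17.2911 = 0.3234
Lq = ρ²/(1−ρ) = 0.1046/0.6766 = 0.1546

Final: 0.1546


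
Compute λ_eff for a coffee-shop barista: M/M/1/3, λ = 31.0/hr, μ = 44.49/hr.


ρ = 0.6968; P_K = (1−ρ)ρ^3/(1−ρ^4) = 0.134213
λ_eff = λ(1 − P_K) = 31.0·(1 − 0.134213) = 31.0·0.865787 = 26.8394 /hr

Final: 26.8394 /hr


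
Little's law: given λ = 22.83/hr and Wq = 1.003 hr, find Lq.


Lq = λWq = 22.83·1.003 = 22.8985

Final: 22.8985


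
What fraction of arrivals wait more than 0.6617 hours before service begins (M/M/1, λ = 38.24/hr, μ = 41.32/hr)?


ρ = 38.24/41.32 = 0.9255
P(Wq > t) = ρ·e^{−(μ−λ)t} = 0.9255·e^{−2.0380}
= 0.9255·0.130284 = 0.120573

Final: 0.120573


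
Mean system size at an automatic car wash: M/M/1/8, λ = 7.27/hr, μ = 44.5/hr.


ρ = 7.27/44.5 = 0.1634
L = ρ[1 − (K+1)ρ^K + Kρ^(K+1)] / [(1−ρ)(1−ρ^(K+1))]
Numerator: 0.1634·(1 − 9·0.0000005075 + 8·0.00000008290) = 0.163370
Denominator: (0.8366)·(1.000000) = 0.836629
L = 0.163370/0.836629 = 0.1953

Final: 0.1953


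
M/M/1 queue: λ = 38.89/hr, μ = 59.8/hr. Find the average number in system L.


ρ = λ/μ = 38.89/59.8 = 0.6503
L = ρ/(1−ρ) = 0.6503/(1 − 0.6503) = 0.6503/0.3497 = 1.8599

Final: 1.8599


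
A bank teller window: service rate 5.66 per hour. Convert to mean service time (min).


Mean service time = 1/μ = 1/5.66 hour = 0.17668 hour
In minutes: 0.17668 × 60 = 10.6007 min

Final: 10.6007 min


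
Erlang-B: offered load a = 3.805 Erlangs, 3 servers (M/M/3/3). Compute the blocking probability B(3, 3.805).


B(c,a) = (a^c/c!) / Σ_{k=0}^{c} a^k/k!
a^3/3! = 9.181481
Σ terms (k=0..3): 1.00000 + 3.80500 + 7.23901 + 9.18148 = 21.225493
B = 9.181481/21.225493 = 0.432569

Final: 0.432569


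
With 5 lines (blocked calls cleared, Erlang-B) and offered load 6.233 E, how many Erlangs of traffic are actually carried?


B(5,6.233) = 0.376362 (Erlang-B)
Carried load = a(1 − B) = 6.233·(1 − 0.376362) = 6.233·0.623638 = 3.8871 E

Final: 3.8871 Erlangs


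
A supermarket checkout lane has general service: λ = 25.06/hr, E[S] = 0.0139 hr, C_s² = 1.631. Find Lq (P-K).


ρ = λ·E[S] = 25.06·0.0139 = 0.3483
Lq = ρ²(1+C_s²)/(2(1−ρ)) = 0.1213·(1+1.631)/(2·0.6517)
= 0.1213·2.6310/1.3033 = 0.24494

Final: 0.24494


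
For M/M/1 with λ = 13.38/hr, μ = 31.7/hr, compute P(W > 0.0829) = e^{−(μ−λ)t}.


W ~ Exponential(μ−λ) for M/M/1.
μ − λ = 31.7 − 13.38 = 18.3200
P(W > t) = e^{−(μ−λ)t} = e^{−1.5187} = 0.218990

Final: 0.218990


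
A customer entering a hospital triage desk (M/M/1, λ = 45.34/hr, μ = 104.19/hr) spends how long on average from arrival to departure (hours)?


W = 1/(μ−λ) = 1/(104.19 − 45.34) = 1/58.85 = 0.01699 hr

Final: 0.01699 hr


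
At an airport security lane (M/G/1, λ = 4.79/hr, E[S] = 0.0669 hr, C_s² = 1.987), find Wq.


ρ = λ·E[S] = 4.79·0.0669 = 0.3205
E[S²] = E[S]²(1+C_s²) = 0.0669²·(1+1.987) = 0.013369
Wq = λ·E[S²]/(2(1−ρ)) = 4.79·0.013369/(2·0.6795) = 0.04712 hr

Final: 0.04712 hr


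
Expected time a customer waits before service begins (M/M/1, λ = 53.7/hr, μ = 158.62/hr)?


ρ = 53.7/158.62 = 0.3385
Wq = ρ/(μ−λ) = 0.3385/(158.62 − 53.7) = 0.3385/104.92 = 0.003227 hr

Final: 0.003227 hr


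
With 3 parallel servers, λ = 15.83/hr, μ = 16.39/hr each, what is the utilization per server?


ρ = λ/(cμ) = 15.83/(3·16.39) = 15.83/49.17 = 0.3219

Final: 0.3219


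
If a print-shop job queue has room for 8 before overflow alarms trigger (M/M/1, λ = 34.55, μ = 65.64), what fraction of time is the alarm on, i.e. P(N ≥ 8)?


ρ = 34.55/65.64 = 0.5264
P(N ≥ n) = ρ^n = 0.5264^8 = 0.005892

Final: 0.005892


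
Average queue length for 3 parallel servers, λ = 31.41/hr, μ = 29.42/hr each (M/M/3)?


a = λ/μ = 1.0676; ρ = a/3 = 0.3559
P₀ = 0.338701
Lq = P₀·a^c·ρ / (c!·(1−ρ)²) = 0.338701·1.21696·0.3559/(6·0.41489)
= 0.05893

Final: 0.05893


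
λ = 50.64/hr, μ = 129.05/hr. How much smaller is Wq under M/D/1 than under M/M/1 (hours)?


ρ = 50.64/129.05 = 0.3924
Wq(M/M/1) = ρ/(μ−λ) = 0.3924/78.41 = 0.005005 hr
Wq(M/D/1) = ρ/(2(μ−λ)) = 0.002502 hr
Savings = 0.005005 − 0.002502 = 0.002502 hr

Final: 0.002502 hr


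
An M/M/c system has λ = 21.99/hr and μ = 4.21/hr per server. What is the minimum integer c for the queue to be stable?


Stability requires cμ > λ ⇔ c > λ/μ.
λ/μ = 21.99/4.21 = 5.2233
Minimum integer c = ⌊5.2233⌋ + 1 = 6
Check: 6·4.21 = 25.26 > 21.99, while 5·4.21 = 21.05 ≤ 21.99

Final: 6 servers


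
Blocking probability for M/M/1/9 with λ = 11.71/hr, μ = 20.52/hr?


ρ = λ/μ = 11.71/20.52 = 0.5707
P_K = (1−ρ)ρ^K/(1−ρ^(K+1)) = (0.4293·0.006418)/(1 − 0.003663)
= 0.002756/0.996337 = 0.002766

Final: 0.002766


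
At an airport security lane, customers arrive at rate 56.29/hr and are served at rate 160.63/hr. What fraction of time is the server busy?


ρ = λ/μ = 56.29/160.63 = 0.3504

Final: 0.3504


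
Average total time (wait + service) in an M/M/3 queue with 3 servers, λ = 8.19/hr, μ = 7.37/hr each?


a = 1.1113; ρ = 0.3704; P₀ = 0.323415
Lq = P₀·a^c·ρ/(c!(1−ρ)²) = 0.06913
Wq = Lq/λ = 0.06913/8.19 = 0.008441 hr
W = Wq + 1/μ = 0.008441 + 0.13569 = 0.14413 hr

Final: 0.14413 hr


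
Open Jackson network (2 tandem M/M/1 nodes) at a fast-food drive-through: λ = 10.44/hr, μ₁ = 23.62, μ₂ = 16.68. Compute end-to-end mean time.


Each node sees arrival rate λ = 10.44/hr (tandem ⇒ throughput preserved).
W₁ = 1/(μ₁−λ) = 1/(23.62−10.44) = 0.07587 hr
W₂ = 1/(μ₂−λ) = 1/(16.68−10.44) = 0.16026 hr
W_total = W₁ + W₂ = 0.07587 + 0.16026 = 0.23613 hr

Final: 0.23613 hr


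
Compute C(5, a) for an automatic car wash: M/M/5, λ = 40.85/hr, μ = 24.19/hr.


a = λ/μ = 1.6887; ρ = a/5 = 0.3377
P₀ = 0.184200 (from M/M/c formula)
C(c,a) = [a^c/(c!(1−ρ))]·P₀ = [13.73349/(120·0.6623)]·0.184200
= 0.17281·0.184200 = 0.031832

Final: 0.031832


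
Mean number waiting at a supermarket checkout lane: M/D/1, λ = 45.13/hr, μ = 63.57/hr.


ρ = 45.13/63.57 = 0.7099
M/D/1: Lq = ρ²/(2(1−ρ)) = 0.5040/(2·0.2901) = 0.86874

Final: 0.86874


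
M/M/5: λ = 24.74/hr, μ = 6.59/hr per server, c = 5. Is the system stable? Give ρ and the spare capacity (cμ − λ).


Total capacity cμ = 5·6.59 = 32.95/hr
ρ = λ/(cμ) = 24.74/32.95 = 0.7508
Stable ⇔ ρ < 1: YES
Spare capacity = cμ − λ = 32.95 − 24.74 = 8.21/hr

Final: ρ = 0.7508; stable; margin = 8.21/hr


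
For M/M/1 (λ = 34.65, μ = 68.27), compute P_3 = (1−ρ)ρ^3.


ρ = 34.65/68.27 = 0.5075
P_n = (1−ρ)·ρ^n = (1 − 0.5075)·0.5075^3 = 0.4925·0.130743 = 0.064385

Final: 0.064385


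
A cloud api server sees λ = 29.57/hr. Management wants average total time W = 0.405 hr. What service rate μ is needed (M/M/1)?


W = 1/(μ−λ) ⇒ μ − λ = 1/W = 1/0.405 = 2.4691
μ = λ + 1/W = 29.57 + 2.4691 = 32.0391 per hr

Final: 32.0391 /hr


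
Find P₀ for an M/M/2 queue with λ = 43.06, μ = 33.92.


a = λ/μ = 43.06/33.92 = 1.2695; ρ = a/c = 0.6347
Σ_{k=0}^{1} a^k/k! (terms k=0..1) = 1.00000 + 1.26946 = 2.26946
Tail: a^2/(2!(1−ρ)) = 1.61152/(2·0.3653) = 2.20593
P₀ = 1/(2.26946 + 2.20593) = 1/4.47538 = 0.223445

Final: 0.223445


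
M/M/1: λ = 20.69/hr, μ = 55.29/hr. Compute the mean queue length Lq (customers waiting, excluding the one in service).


ρ = 20.69/55.29 = 0.3742
Lq = ρ²/(1−ρ) = 0.1400/0.6258 = 0.2238

Final: 0.2238


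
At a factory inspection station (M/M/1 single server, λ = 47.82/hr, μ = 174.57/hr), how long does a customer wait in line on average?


ρ = 47.82/174.57 = 0.2739
Wq = ρ/(μ−λ) = 0.2739/(174.57 − 47.82) = 0.2739/126.75 = 0.002161 hr

Final: 0.002161 hr


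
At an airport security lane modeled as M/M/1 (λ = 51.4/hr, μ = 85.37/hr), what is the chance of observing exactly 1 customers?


ρ = 51.4/85.37 = 0.6021
P_n = (1−ρ)·ρ^n = (1 − 0.6021)·0.6021^1 = 0.3979·0.602085 = 0.239579

Final: 0.239579


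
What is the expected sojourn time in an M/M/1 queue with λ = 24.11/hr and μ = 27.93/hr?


W = 1/(μ−λ) = 1/(27.93 − 24.11) = 1/3.82 = 0.2618 hr

Final: 0.2618 hr


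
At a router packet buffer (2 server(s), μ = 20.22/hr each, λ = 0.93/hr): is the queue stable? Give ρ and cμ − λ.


Total capacity cμ = 2·20.22 = 40.44/hr
ρ = λ/(cμ) = 0.93/40.44 = 0.02300
Stable ⇔ ρ < 1: YES
Spare capacity = cμ − λ = 40.44 − 0.93 = 39.51/hr

Final: ρ = 0.02300; stable; margin = 39.51/hr


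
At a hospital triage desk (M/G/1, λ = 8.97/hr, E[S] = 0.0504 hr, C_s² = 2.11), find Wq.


ρ = λ·E[S] = 8.97·0.0504 = 0.4521
E[S²] = E[S]²(1+C_s²) = 0.0504²·(1+2.11) = 0.007900
Wq = λ·E[S²]/(2(1−ρ)) = 8.97·0.007900/(2·0.5479) = 0.06467 hr

Final: 0.06467 hr


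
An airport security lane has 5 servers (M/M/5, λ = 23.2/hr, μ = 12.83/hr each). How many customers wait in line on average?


a = λ/μ = 1.8083; ρ = a/5 = 0.3617
P₀ = 0.163226
Lq = P₀·a^c·ρ / (c!·(1−ρ)²) = 0.163226·19.33333·0.3617/(120·0.40749)
= 0.02334

Final: 0.02334


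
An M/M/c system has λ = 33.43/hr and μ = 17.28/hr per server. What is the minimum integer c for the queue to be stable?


Stability requires cμ > λ ⇔ c > λ/μ.
λ/μ = 33.43/17.28 = 1.9346
Minimum integer c = ⌊1.9346⌋ + 1 = 2
Check: 2·17.28 = 34.56 > 33.43, while 1·17.28 = 17.28 ≤ 33.43

Final: 2 servers


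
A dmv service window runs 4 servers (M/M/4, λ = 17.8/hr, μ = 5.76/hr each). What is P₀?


a = λ/μ = 17.8/5.76 = 3.0903; ρ = a/c = 0.7726
Σ_{k=0}^{3} a^k/k! (terms k=0..3) = 1.00000 + 3.09028 + 4.77491 + 4.91860 = 13.78378
Tail: a^4/(4!(1−ρ)) = 91.19900/(24·0.2274) = 16.70821
P₀ = 1/(13.78378 + 16.70821) = 1/30.49200 = 0.032795

Final: 0.032795


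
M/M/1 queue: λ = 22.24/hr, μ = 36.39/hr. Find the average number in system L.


ρ = λ/μ = 22.24/36.39 = 0.6112
L = ρ/(1−ρ) = 0.6112/(1 − 0.6112) = 0.6112/0.3888 = 1.5717

Final: 1.5717


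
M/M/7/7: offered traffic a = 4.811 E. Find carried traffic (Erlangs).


B(7,4.811) = 0.108789 (Erlang-B)
Carried load = a(1 − B) = 4.811·(1 − 0.108789) = 4.811·0.891211 = 4.2876 E

Final: 4.2876 Erlangs


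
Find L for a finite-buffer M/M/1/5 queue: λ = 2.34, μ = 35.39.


ρ = 2.34/35.39 = 0.06612
L = ρ[1 − (K+1)ρ^K + Kρ^(K+1)] / [(1−ρ)(1−ρ^(K+1))]
Numerator: 0.06612·(1 − 6·0.000001264 + 5·0.00000008356) = 0.066120
Denominator: (0.9339)·(1.000000) = 0.933880
L = 0.066120/0.933880 = 0.07080

Final: 0.07080


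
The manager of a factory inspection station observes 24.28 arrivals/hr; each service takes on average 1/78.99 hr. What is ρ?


ρ = λ/μ = 24.28/78.99 = 0.3074

Final: 0.3074


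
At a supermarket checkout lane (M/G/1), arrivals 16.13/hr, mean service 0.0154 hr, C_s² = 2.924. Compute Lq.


ρ = λ·E[S] = 16.13·0.0154 = 0.2484
Lq = ρ²(1+C_s²)/(2(1−ρ)) = 0.06170·(1+2.924)/(2·0.7516)
= 0.06170·3.9240/1.5032 = 0.16107

Final: 0.16107


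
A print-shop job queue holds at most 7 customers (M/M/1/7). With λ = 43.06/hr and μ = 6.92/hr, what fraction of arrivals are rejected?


ρ = λ/μ = 43.06/6.92 = 6.2225
P_K = (1−ρ)ρ^K/(1−ρ^(K+1)) = (-5.2225·361223.101509)/(1 − 2247726.409102)
= -1886503.307593/-2247725.409102 = 0.839294

Final: 0.839294


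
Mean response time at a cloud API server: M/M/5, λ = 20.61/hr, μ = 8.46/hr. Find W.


a = 2.4362; ρ = 0.4872; P₀ = 0.085649
Lq = P₀·a^c·ρ/(c!(1−ρ)²) = 0.11350
Wq = Lq/λ = 0.11350/20.61 = 0.005507 hr
W = Wq + 1/μ = 0.005507 + 0.11820 = 0.12371 hr

Final: 0.12371 hr


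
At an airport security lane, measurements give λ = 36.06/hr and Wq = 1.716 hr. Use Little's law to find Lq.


Lq = λWq = 36.06·1.716 = 61.8790

Final: 61.8790


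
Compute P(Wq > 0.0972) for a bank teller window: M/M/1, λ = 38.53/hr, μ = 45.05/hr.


ρ = 38.53/45.05 = 0.8553
P(Wq > t) = ρ·e^{−(μ−λ)t} = 0.8553·e^{−0.6337}
= 0.8553·0.530602 = 0.453809

Final: 0.453809


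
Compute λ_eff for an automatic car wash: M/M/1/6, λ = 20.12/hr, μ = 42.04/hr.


ρ = 0.4786; P_K = (1−ρ)ρ^6/(1−ρ^7) = 0.006302
λ_eff = λ(1 − P_K) = 20.12·(1 − 0.006302) = 20.12·0.993698 = 19.9932 /hr

Final: 19.9932 /hr


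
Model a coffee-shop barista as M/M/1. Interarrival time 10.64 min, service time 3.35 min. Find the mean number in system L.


λ = 60/10.64 = 5.6391 /hr
μ = 60/3.35 = 17.9104 /hr
ρ = λ/μ = 5.6391/17.9104 = 0.3148
L = ρ/(1−ρ) = 0.3148/0.6852 = 0.4595

Final: 0.4595


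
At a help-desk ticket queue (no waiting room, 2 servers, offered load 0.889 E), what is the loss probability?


B(c,a) = (a^c/c!) / Σ_{k=0}^{c} a^k/k!
a^2/2! = 0.395161
Σ terms (k=0..2): 1.00000 + 0.88900 + 0.39516 = 2.284161
B = 0.395161/2.284161 = 0.173000

Final: 0.173000


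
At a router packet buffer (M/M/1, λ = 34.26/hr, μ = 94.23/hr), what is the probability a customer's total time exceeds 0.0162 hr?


W ~ Exponential(μ−λ) for M/M/1.
μ − λ = 94.23 − 34.26 = 59.9700
P(W > t) = e^{−(μ−λ)t} = e^{−0.9715} = 0.378510

Final: 0.378510


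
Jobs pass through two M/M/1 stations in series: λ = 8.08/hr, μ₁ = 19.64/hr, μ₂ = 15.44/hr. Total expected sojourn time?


Each node sees arrival rate λ = 8.08/hr (tandem ⇒ throughput preserved).
W₁ = 1/(μ₁−λ) = 1/(19.64−8.08) = 0.08651 hr
W₂ = 1/(μ₂−λ) = 1/(15.44−8.08) = 0.13587 hr
W_total = W₁ + W₂ = 0.08651 + 0.13587 = 0.22237 hr

Final: 0.22237 hr


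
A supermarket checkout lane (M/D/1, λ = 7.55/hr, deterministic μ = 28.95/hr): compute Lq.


ρ = 7.55/28.95 = 0.2608
M/D/1: Lq = ρ²/(2(1−ρ)) = 0.06801/(2·0.7392) = 0.04600

Final: 0.04600


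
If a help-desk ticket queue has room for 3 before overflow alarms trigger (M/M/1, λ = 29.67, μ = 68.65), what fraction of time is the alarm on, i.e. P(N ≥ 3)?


ρ = 29.67/68.65 = 0.4322
P(N ≥ n) = ρ^n = 0.4322^3 = 0.080729

Final: 0.080729


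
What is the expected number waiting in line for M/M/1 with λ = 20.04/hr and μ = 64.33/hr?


ρ = 20.04/64.33 = 0.3115
Lq = ρ²/(1−ρ) = 0.09704/0.6885 = 0.1410

Final: 0.1410


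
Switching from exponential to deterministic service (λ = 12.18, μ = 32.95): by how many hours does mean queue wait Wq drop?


ρ = 12.18/32.95 = 0.3697
Wq(M/M/1) = ρ/(μ−λ) = 0.3697/20.77 = 0.01780 hr
Wq(M/D/1) = ρ/(2(μ−λ)) = 0.008899 hr
Savings = 0.01780 − 0.008899 = 0.008899 hr

Final: 0.008899 hr


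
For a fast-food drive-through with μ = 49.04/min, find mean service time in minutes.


Mean service time = 1/μ = 1/49.04 minute = 0.02039 minute
In minutes: 0.02039 × 1 = 0.02039 min

Final: 0.02039 min


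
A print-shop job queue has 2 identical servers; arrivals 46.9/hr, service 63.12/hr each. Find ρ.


ρ = λ/(cμ) = 46.9/(2·63.12) = 46.9/126.24 = 0.3715

Final: 0.3715


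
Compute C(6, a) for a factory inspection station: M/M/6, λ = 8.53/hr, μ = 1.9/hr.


a = λ/μ = 4.4895; ρ = a/6 = 0.7482
P₀ = 0.009264 (from M/M/c formula)
C(c,a) = [a^c/(c!(1−ρ))]·P₀ = [8187.90097/(720·0.2518)]·0.009264
= 45.17135·0.009264 = 0.418468

Final: 0.418468


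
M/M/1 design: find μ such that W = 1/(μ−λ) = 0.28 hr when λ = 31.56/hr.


W = 1/(μ−λ) ⇒ μ − λ = 1/W = 1/0.28 = 3.5714
μ = λ + 1/W = 31.56 + 3.5714 = 35.1314 per hr

Final: 35.1314 /hr


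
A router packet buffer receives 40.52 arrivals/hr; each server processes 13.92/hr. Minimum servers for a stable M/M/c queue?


Stability requires cμ > λ ⇔ c > λ/μ.
λ/μ = 40.52/13.92 = 2.9109
Minimum integer c = ⌊2.9109⌋ + 1 = 3
Check: 3·13.92 = 41.76 > 40.52, while 2·13.92 = 27.84 ≤ 40.52

Final: 3 servers


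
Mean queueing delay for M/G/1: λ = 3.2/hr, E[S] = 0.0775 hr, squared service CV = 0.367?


ρ = λ·E[S] = 3.2·0.0775 = 0.2480
E[S²] = E[S]²(1+C_s²) = 0.0775²·(1+0.367) = 0.008211
Wq = λ·E[S²]/(2(1−ρ)) = 3.2·0.008211/(2·0.7520) = 0.01747 hr

Final: 0.01747 hr


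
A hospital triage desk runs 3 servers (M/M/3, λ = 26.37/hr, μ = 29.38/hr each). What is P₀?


a = λ/μ = 26.37/29.38 = 0.8975; ρ = a/c = 0.2992
Σ_{k=0}^{2} a^k/k! (terms k=0..2) = 1.00000 + 0.89755 + 0.40280 = 2.30035
Tail: a^3/(3!(1−ρ)) = 0.72306/(6·0.7008) = 0.17196
P₀ = 1/(2.30035 + 0.17196) = 1/2.47230 = 0.404481

Final: 0.404481


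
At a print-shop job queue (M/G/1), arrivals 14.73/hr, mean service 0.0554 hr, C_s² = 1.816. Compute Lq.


ρ = λ·E[S] = 14.73·0.0554 = 0.8160
Lq = ρ²(1+C_s²)/(2(1−ρ)) = 0.6659·(1+1.816)/(2·0.1840)
= 0.6659·2.8160/0.3679 = 5.09693

Final: 5.09693


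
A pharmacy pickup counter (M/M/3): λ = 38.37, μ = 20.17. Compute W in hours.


a = 1.9023; ρ = 0.6341; P₀ = 0.127427
Lq = P₀·a^c·ρ/(c!(1−ρ)²) = 0.69252
Wq = Lq/λ = 0.69252/38.37 = 0.01805 hr
W = Wq + 1/μ = 0.01805 + 0.04958 = 0.06763 hr

Final: 0.06763 hr


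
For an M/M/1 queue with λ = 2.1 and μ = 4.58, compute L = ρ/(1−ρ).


ρ = λ/μ = 2.1/4.58 = 0.4585
L = ρ/(1−ρ) = 0.4585/(1 − 0.4585) = 0.4585/0.5415 = 0.8468

Final: 0.8468


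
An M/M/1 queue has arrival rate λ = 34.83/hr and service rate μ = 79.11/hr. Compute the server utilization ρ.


ρ = λ/μ = 34.83/79.11 = 0.4403

Final: 0.4403


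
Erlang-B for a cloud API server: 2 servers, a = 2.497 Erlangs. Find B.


B(c,a) = (a^c/c!) / Σ_{k=0}^{c} a^k/k!
a^2/2! = 3.117504
Σ terms (k=0..2): 1.00000 + 2.49700 + 3.11750 = 6.614504
B = 3.117504/6.614504 = 0.471313

Final: 0.471313


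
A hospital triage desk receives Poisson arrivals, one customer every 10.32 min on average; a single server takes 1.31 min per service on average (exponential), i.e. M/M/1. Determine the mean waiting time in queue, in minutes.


λ = 60/10.32 = 5.8140 /hr
μ = 60/1.31 = 45.8015 /hr
ρ = λ/μ = 5.8140/45.8015 = 0.1269
Wq = ρ/(μ−λ) = 0.1269/(45.8015−5.8140) = 0.003174 hr
In minutes: 0.003174·60 = 0.1905 min

Final: 0.1905 min


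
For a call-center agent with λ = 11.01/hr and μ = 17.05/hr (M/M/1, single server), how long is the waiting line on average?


ρ = 11.01/17.05 = 0.6457
Lq = ρ²/(1−ρ) = 0.4170/0.3543 = 1.1771

Final: 1.1771


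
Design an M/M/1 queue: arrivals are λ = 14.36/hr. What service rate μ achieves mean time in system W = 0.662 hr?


W = 1/(μ−λ) ⇒ μ − λ = 1/W = 1/0.662 = 1.5106
μ = λ + 1/W = 14.36 + 1.5106 = 15.8706 per hr

Final: 15.8706 /hr


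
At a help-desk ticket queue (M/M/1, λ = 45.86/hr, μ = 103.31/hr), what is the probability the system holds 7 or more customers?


ρ = 45.86/103.31 = 0.4439
P(N ≥ n) = ρ^n = 0.4439^7 = 0.003397

Final: 0.003397


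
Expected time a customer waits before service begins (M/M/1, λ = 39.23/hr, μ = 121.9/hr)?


ρ = 39.23/121.9 = 0.3218
Wq = ρ/(μ−λ) = 0.3218/(121.9 − 39.23) = 0.3218/82.67 = 0.003893 hr

Final: 0.003893 hr


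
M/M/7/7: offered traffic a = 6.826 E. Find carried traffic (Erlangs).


B(7,6.826) = 0.238025 (Erlang-B)
Carried load = a(1 − B) = 6.826·(1 − 0.238025) = 6.826·0.761975 = 5.2012 E

Final: 5.2012 Erlangs


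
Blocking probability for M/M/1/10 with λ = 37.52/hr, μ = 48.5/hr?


ρ = λ/μ = 37.52/48.5 = 0.7736
P_K = (1−ρ)ρ^K/(1−ρ^(K+1)) = (0.2264·0.076773)/(1 − 0.059393)
= 0.017381/0.940607 = 0.018478

Final: 0.018478


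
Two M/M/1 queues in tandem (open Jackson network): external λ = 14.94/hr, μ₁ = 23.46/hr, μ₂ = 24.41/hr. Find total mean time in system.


Each node sees arrival rate λ = 14.94/hr (tandem ⇒ throughput preserved).
W₁ = 1/(μ₁−λ) = 1/(23.46−14.94) = 0.11737 hr
W₂ = 1/(μ₂−λ) = 1/(24.41−14.94) = 0.10560 hr
W_total = W₁ + W₂ = 0.11737 + 0.10560 = 0.22297 hr

Final: 0.22297 hr


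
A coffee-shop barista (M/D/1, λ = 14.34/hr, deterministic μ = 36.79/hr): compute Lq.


ρ = 14.34/36.79 = 0.3898
M/D/1: Lq = ρ²/(2(1−ρ)) = 0.1519/(2·0.6102) = 0.12449

Final: 0.12449
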